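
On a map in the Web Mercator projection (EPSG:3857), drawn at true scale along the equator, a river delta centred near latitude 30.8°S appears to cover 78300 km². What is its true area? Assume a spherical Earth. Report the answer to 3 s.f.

57800 km²

Mercator is conformal, so the point scale is isotropic: h = k = sec φ = 1/cos φ.
Areal scale = k² = sec²φ = 1/cos²(30.8°) = 1/0.8590² = 1.355.
True area = apparent / (areal scale) = 78300 / 1.355 ≈ 57800 km².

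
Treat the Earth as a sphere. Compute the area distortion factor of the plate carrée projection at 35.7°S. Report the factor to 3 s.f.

In the plate carrée (x = Rλ, y = Rφ), meridians are true-scale (h = 1) and parallels are stretched by k = sec φ.
Areal scale = h·k = 1 × sec φ; at 35.7°, h = 1.000, k = 1.231, so h·k = 1.231.

1.23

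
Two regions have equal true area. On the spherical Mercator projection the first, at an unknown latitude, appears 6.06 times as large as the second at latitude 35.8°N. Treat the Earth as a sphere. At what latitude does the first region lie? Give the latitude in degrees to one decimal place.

Mercator areal scale is sec²φ, so apparent-area ratio = sec²φ₁ / sec²φ₂ = cos²φ₂ / cos²φ₁.
cos²φ₂ / cos²φ₁ = 6.06  ⇒  cos φ₁ = cos 35.8° / √6.06 = 0.8111/2.462 = 0.3295.
φ₁ = arccos(0.3295) ≈ 70.8°.

70.8°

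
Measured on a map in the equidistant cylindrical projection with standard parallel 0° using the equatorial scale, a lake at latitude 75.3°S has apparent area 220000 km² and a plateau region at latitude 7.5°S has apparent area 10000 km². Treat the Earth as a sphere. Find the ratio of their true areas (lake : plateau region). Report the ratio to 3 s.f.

On the plate carrée, areal scale = h·k = 1 × sec φ, so true area = apparent × cos φ.
True area of lake: 220000 × cos(75.3°) = 220000 × 0.2538 = 55830 km².
True area of plateau region: 10000 × cos(7.5°) = 10000 × 0.9914 = 9914 km².
Ratio = 55830 / 9914 ≈ 5.63.

5.63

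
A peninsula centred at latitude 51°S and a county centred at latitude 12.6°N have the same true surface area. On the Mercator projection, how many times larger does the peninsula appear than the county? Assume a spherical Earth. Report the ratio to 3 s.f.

On Mercator, area is exaggerated by sec²φ = 1/cos²φ.
At 51°: sec²(51°) = 1/0.6293² = 2.525.
At 12.6°: sec²(12.6°) = 1/0.9759² = 1.050.
Ratio = 2.525/1.050 = cos²(12.6°)/cos²(51°) ≈ 2.40.

2.40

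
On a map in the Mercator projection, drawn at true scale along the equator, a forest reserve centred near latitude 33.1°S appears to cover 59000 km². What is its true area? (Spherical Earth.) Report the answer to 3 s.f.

Mercator is conformal, so the point scale is isotropic: h = k = sec φ = 1/cos φ.
Areal scale = k² = sec²φ = 1/cos²(33.1°) = 1/0.8377² = 1.425.
True area = apparent / (areal scale) = 59000 / 1.425 ≈ 41400 km².

41400 km²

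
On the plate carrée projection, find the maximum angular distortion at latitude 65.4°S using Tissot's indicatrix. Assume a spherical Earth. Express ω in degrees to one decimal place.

48.7°

For the equirectangular projection with φ₀ = 0 (plate carrée), h = 1 along meridians and k = sec φ along parallels.
At 65.4°: h = 1.000, k = 2.402; principal scales a = 2.402, b = 1.000.
sin(ω/2) = (a − b)/(a + b) = 1.402/3.402 = 0.4121, so ω = 2 arcsin(0.4121) ≈ 48.7°.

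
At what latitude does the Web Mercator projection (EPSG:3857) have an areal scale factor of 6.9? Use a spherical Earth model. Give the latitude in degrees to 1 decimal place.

Mercator areal scale is sec²φ.
sec²φ = 6.9  ⇒  cos²φ = 0.1449  ⇒  cos φ = 0.3807.
φ = arccos(0.3807) ≈ 67.6°.

67.6°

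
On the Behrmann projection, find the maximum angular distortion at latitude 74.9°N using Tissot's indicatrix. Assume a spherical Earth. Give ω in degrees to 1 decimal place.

Behrmann is a cylindrical equal-area projection with standard parallels at ±30°. For cylindrical equal-area with standard parallel φ₀, h = cos φ / cos φ₀ and k = cos φ₀ / cos φ, so h·k = 1.
At 74.9°: h = 0.3008, k = 3.324; principal scales a = 3.324, b = 0.3008.
sin(ω/2) = (a − b)/(a + b) = 3.024/3.625 = 0.8340, so ω = 2 arcsin(0.8340) ≈ 113.0°.

113.0°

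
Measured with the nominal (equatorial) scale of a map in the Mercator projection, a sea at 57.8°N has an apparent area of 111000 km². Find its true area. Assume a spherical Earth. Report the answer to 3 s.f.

The Mercator projection is conformal; its linear scale factor is the same in every direction and equals sec φ = 1/cos φ.
Areal scale = k² = sec²φ = 1/cos²(57.8°) = 1/0.5329² = 3.522.
True area = apparent / (areal scale) = 111000 / 3.522 ≈ 31500 km².

31500 km²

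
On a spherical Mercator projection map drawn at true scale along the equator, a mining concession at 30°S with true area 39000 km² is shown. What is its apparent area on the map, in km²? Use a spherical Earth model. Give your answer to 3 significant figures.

52000 km²

Mercator is conformal, so the point scale is isotropic: h = k = sec φ = 1/cos φ.
Areal scale = k² = sec²φ = 1/cos²(30°) = 1/0.8660² = 1.333.
Apparent area = 39000 × 1.333 ≈ 52000 km².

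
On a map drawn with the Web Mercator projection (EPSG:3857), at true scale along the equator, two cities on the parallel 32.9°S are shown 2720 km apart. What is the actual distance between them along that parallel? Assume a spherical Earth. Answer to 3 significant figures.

The Mercator projection is conformal; its linear scale factor is the same in every direction and equals sec φ = 1/cos φ.
Along the parallel at 32.9°, map distances are exaggerated by k = sec 32.9° = 1.191.
True distance = 2720 / 1.191 = 2720 × cos 32.9° ≈ 2280 km.

2280 km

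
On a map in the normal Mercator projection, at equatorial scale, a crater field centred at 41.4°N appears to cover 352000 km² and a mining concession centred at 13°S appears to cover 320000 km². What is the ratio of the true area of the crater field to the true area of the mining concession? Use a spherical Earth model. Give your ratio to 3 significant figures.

0.652

Since Mercator area scale is 1/cos²φ, the true area equals the apparent area multiplied by cos²φ.
True area of crater field: 352000 × cos²(41.4°) = 352000 × 0.5627 = 198100 km².
True area of mining concession: 320000 × cos²(13°) = 320000 × 0.9494 = 303800 km².
Ratio = 198100 / 303800 ≈ 0.652.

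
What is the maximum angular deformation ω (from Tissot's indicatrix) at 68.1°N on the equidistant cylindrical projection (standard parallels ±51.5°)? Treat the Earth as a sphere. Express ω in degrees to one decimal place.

The equidistant cylindrical projection with φ₀ = 51.5° has h = 1 (meridians true) and k = cos φ₀ / cos φ along parallels.
At 68.1°: h = 1.000, k = 1.669; principal scales a = 1.669, b = 1.000.
sin(ω/2) = (a − b)/(a + b) = 0.6690/2.669 = 0.2507, so ω = 2 arcsin(0.2507) ≈ 29.0°.

29.0°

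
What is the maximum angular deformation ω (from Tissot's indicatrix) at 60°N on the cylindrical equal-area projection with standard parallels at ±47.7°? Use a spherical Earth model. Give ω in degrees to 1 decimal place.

33.6°

For cylindrical equal-area with standard parallel φ₀, h = cos φ / cos φ₀ and k = cos φ₀ / cos φ, so h·k = 1.
At 60°: h = 0.7429, k = 1.346; principal scales a = 1.346, b = 0.7429.
sin(ω/2) = (a − b)/(a + b) = 0.6031/2.089 = 0.2887, so ω = 2 arcsin(0.2887) ≈ 33.6°.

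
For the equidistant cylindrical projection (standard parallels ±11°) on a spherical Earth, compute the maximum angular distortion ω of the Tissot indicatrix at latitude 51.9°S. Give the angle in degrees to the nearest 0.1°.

26.4°

In the equirectangular projection with standard parallel φ₀ = 11° (x = Rλ cos φ₀, y = Rφ), meridians are true-scale (h = 1) and the parallel scale is k = cos φ₀ / cos φ.
At 51.9°: h = 1.000, k = 1.591; principal scales a = 1.591, b = 1.000.
sin(ω/2) = (a − b)/(a + b) = 0.5909/2.591 = 0.2281, so ω = 2 arcsin(0.2281) ≈ 26.4°.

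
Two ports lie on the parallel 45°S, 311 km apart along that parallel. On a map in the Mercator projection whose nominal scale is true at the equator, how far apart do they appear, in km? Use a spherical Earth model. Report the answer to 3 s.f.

440 km

Mercator is conformal, so the point scale is isotropic: h = k = sec φ = 1/cos φ.
Along the parallel, k = sec 45° = 1/0.7071 = 1.414.
Map distance = 311 × 1.414 ≈ 440 km.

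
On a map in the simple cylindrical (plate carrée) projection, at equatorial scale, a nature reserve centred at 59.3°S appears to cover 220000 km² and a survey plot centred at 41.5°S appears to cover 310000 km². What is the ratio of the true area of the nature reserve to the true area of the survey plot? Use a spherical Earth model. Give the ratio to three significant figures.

Plate carrée has h = 1 and k = sec φ, giving areal scale sec φ; true area = (apparent area) · cos φ.
True area of nature reserve: 220000 × cos(59.3°) = 220000 × 0.5105 = 112300 km².
True area of survey plot: 310000 × cos(41.5°) = 310000 × 0.7490 = 232200 km².
Ratio = 112300 / 232200 ≈ 0.484.

0.484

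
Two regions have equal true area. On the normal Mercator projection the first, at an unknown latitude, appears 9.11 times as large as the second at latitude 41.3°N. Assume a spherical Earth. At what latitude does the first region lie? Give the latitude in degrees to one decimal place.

For equal true areas on Mercator, apparent areas scale as sec²φ, so the ratio is cos²φ₂ / cos²φ₁.
cos²φ₂ / cos²φ₁ = 9.11  ⇒  cos φ₁ = cos 41.3° / √9.11 = 0.7513/3.018 = 0.2489.
φ₁ = arccos(0.2489) ≈ 75.6°.

75.6°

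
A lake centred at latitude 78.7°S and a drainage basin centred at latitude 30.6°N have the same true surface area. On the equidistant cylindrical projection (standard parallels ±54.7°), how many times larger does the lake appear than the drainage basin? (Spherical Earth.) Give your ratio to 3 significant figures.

In the equirectangular projection with standard parallel φ₀ = 54.7° (x = Rλ cos φ₀, y = Rφ), meridians are true-scale (h = 1) and the parallel scale is k = cos φ₀ / cos φ.
Areal scale at 78.7°: h·k = 1.000 × 2.949 = 2.949.
Areal scale at 30.6°: h·k = 1.000 × 0.6713 = 0.6713.
Ratio = 2.949/0.6713 ≈ 4.39.

4.39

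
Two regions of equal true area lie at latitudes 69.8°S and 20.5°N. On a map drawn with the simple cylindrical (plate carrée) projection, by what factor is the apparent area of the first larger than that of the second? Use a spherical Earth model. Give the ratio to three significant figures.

Plate carrée maps x = Rλ, y = Rφ. The meridian scale is h = 1 and the parallel scale is k = 1/cos φ = sec φ.
Areal scale at 69.8°: h·k = 1.000 × 2.896 = 2.896.
Areal scale at 20.5°: h·k = 1.000 × 1.068 = 1.068.
Ratio = 2.896/1.068 ≈ 2.71.

2.71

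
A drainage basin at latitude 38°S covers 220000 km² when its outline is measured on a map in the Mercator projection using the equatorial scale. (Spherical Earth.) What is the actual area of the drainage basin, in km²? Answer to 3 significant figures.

137000 km²

Mercator is conformal, so the point scale is isotropic: h = k = sec φ = 1/cos φ.
Areal scale = k² = sec²φ = 1/cos²(38°) = 1/0.7880² = 1.610.
True area = apparent / (areal scale) = 220000 / 1.610 ≈ 137000 km².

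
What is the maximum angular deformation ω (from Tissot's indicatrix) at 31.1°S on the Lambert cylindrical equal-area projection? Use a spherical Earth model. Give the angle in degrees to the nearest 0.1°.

17.7°

The Lambert cylindrical equal-area projection is the cylindrical equal-area projection with its standard parallel at the equator (φ₀ = 0). For cylindrical equal-area with standard parallel φ₀, h = cos φ / cos φ₀ and k = cos φ₀ / cos φ, so h·k = 1.
At 31.1°: h = 0.8563, k = 1.168; principal scales a = 1.168, b = 0.8563.
sin(ω/2) = (a − b)/(a + b) = 0.3116/2.024 = 0.1539, so ω = 2 arcsin(0.1539) ≈ 17.7°.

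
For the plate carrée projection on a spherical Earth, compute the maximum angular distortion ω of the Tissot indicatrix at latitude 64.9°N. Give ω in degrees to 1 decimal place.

In the plate carrée (x = Rλ, y = Rφ), meridians are true-scale (h = 1) and parallels are stretched by k = sec φ.
At 64.9°: h = 1.000, k = 2.357; principal scales a = 2.357, b = 1.000.
sin(ω/2) = (a − b)/(a + b) = 1.357/3.357 = 0.4043, so ω = 2 arcsin(0.4043) ≈ 47.7°.

47.7°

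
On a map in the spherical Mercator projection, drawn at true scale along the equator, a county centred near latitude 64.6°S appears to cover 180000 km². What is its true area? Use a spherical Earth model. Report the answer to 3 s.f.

The Mercator projection is conformal; its linear scale factor is the same in every direction and equals sec φ = 1/cos φ.
Areal scale = k² = sec²φ = 1/cos²(64.6°) = 1/0.4289² = 5.435.
True area = apparent / (areal scale) = 180000 / 5.435 ≈ 33100 km².

33100 km²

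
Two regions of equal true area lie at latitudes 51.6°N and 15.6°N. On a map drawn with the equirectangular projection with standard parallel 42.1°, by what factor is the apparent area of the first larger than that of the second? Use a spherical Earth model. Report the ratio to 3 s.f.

In the equirectangular projection with standard parallel φ₀ = 42.1° (x = Rλ cos φ₀, y = Rφ), meridians are true-scale (h = 1) and the parallel scale is k = cos φ₀ / cos φ.
Areal scale at 51.6°: h·k = 1.000 × 1.195 = 1.195.
Areal scale at 15.6°: h·k = 1.000 × 0.7704 = 0.7704.
Ratio = 1.195/0.7704 ≈ 1.55.

1.55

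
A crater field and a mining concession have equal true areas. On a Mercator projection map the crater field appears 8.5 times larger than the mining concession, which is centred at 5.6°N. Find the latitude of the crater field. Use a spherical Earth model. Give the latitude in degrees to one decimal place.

For equal true areas on Mercator, apparent areas scale as sec²φ, so the ratio is cos²φ₂ / cos²φ₁.
cos²φ₂ / cos²φ₁ = 8.5  ⇒  cos φ₁ = cos 5.6° / √8.5 = 0.9952/2.915 = 0.3414.
φ₁ = arccos(0.3414) ≈ 70.0°.

70.0°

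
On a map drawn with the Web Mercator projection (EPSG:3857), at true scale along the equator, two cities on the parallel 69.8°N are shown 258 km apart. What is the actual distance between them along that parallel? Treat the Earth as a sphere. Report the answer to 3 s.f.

Mercator is conformal, so the point scale is isotropic: h = k = sec φ = 1/cos φ.
Along the parallel at 69.8°, map distances are exaggerated by k = sec 69.8° = 2.896.
True distance = 258 / 2.896 = 258 × cos 69.8° ≈ 89.1 km.

89.1 km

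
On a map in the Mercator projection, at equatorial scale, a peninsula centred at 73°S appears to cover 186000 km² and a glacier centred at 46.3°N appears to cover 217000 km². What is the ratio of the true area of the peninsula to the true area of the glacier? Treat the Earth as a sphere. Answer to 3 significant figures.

Since Mercator area scale is 1/cos²φ, the true area equals the apparent area multiplied by cos²φ.
True area of peninsula: 186000 × cos²(73°) = 186000 × 0.08548 = 15900 km².
True area of glacier: 217000 × cos²(46.3°) = 217000 × 0.4773 = 103600 km².
Ratio = 15900 / 103600 ≈ 0.154.

0.154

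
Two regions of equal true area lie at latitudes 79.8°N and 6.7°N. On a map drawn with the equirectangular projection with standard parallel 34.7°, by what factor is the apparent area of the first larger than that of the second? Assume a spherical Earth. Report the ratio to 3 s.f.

5.61

The equidistant cylindrical projection with φ₀ = 34.7° has h = 1 (meridians true) and k = cos φ₀ / cos φ along parallels.
Areal scale at 79.8°: h·k = 1.000 × 4.643 = 4.643.
Areal scale at 6.7°: h·k = 1.000 × 0.8278 = 0.8278.
Ratio = 4.643/0.8278 ≈ 5.61.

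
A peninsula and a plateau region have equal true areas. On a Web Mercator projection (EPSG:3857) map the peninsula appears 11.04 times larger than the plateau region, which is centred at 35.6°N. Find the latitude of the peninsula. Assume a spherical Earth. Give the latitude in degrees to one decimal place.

On Mercator, (apparent₁)/(apparent₂) = sec²φ₁ / sec²φ₂ when true areas are equal.
cos²φ₂ / cos²φ₁ = 11.04  ⇒  cos φ₁ = cos 35.6° / √11.04 = 0.8131/3.323 = 0.2447.
φ₁ = arccos(0.2447) ≈ 75.8°.

75.8°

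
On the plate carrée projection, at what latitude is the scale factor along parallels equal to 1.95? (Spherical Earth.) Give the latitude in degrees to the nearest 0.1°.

59.1°

Plate carrée: h = 1, k = sec φ along parallels.
sec φ = 1.95  ⇒  cos φ = 0.5128  ⇒  φ ≈ 59.1°.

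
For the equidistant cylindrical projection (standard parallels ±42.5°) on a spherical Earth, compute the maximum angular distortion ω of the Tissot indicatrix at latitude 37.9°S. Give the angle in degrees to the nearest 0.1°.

The equidistant cylindrical projection with φ₀ = 42.5° has h = 1 (meridians true) and k = cos φ₀ / cos φ along parallels.
At 37.9°: h = 1.000, k = 0.9343; principal scales a = 1.000, b = 0.9343.
sin(ω/2) = (a − b)/(a + b) = 0.06565/1.934 = 0.03394, so ω = 2 arcsin(0.03394) ≈ 3.9°.

3.9°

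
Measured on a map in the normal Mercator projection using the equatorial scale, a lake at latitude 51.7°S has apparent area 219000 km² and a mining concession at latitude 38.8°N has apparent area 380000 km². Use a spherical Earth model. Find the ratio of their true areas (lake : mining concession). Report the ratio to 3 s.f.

Since Mercator area scale is 1/cos²φ, the true area equals the apparent area multiplied by cos²φ.
True area of lake: 219000 × cos²(51.7°) = 219000 × 0.3841 = 84120 km².
True area of mining concession: 380000 × cos²(38.8°) = 380000 × 0.6074 = 230800 km².
Ratio = 84120 / 230800 ≈ 0.364.

0.364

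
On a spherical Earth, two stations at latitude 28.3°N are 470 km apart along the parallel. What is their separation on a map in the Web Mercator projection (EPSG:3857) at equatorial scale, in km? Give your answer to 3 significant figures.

The Mercator projection is conformal; its linear scale factor is the same in every direction and equals sec φ = 1/cos φ.
Along the parallel, k = sec 28.3° = 1/0.8805 = 1.136.
Map distance = 470 × 1.136 ≈ 534 km.

534 km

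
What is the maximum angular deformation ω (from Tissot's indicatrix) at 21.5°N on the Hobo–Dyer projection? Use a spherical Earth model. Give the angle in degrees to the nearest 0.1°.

18.2°

Hobo–Dyer is a cylindrical equal-area projection with standard parallels at ±37.5°. A cylindrical equal-area projection with standard parallel φ₀ has meridian scale h = cos φ / cos φ₀ and parallel scale k = cos φ₀ / cos φ (so areas are preserved, h·k = 1).
At 21.5°: h = 1.173, k = 0.8527; principal scales a = 1.173, b = 0.8527.
sin(ω/2) = (a − b)/(a + b) = 0.3201/2.025 = 0.1580, so ω = 2 arcsin(0.1580) ≈ 18.2°.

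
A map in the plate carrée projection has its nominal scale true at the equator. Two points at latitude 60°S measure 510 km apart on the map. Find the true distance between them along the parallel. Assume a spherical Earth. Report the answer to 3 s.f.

255 km

For the equirectangular projection with φ₀ = 0 (plate carrée), h = 1 along meridians and k = sec φ along parallels.
Along the parallel at 60°, map distances are exaggerated by k = sec 60° = 2.000.
True distance = 510 / 2.000 = 510 × cos 60° ≈ 255 km.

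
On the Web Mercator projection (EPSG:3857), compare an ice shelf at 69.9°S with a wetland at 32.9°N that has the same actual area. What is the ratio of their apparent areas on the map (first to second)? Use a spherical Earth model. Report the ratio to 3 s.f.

5.97

Mercator is conformal with k = sec φ, so areal scale = k² = sec²φ.
At 69.9°: sec²(69.9°) = 1/0.3437² = 8.467.
At 32.9°: sec²(32.9°) = 1/0.8396² = 1.419.
Ratio = 8.467/1.419 = cos²(32.9°)/cos²(69.9°) ≈ 5.97.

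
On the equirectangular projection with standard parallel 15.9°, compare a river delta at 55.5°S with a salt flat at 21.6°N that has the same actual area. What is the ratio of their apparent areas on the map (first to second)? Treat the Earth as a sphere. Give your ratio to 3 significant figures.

1.64

With standard parallel φ₀ = 15.9°, the equirectangular projection gives x = Rλ cos φ₀, y = Rφ, so h = 1 and k = cos 15.9° / cos φ.
Areal scale at 55.5°: h·k = 1.000 × 1.698 = 1.698.
Areal scale at 21.6°: h·k = 1.000 × 1.034 = 1.034.
Ratio = 1.698/1.034 ≈ 1.64.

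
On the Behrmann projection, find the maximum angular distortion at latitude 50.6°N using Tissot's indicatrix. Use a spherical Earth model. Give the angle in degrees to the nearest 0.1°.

Behrmann is a cylindrical equal-area projection with standard parallels at ±30°. For cylindrical equal-area with standard parallel φ₀, h = cos φ / cos φ₀ and k = cos φ₀ / cos φ, so h·k = 1.
At 50.6°: h = 0.7329, k = 1.364; principal scales a = 1.364, b = 0.7329.
sin(ω/2) = (a − b)/(a + b) = 0.6315/2.097 = 0.3011, so ω = 2 arcsin(0.3011) ≈ 35.0°.

35.0°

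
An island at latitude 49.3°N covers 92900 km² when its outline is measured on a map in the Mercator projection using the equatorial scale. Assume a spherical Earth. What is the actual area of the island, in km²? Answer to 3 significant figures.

39500 km²

The Mercator projection is conformal; its linear scale factor is the same in every direction and equals sec φ = 1/cos φ.
Areal scale = k² = sec²φ = 1/cos²(49.3°) = 1/0.6521² = 2.352.
True area = apparent / (areal scale) = 92900 / 2.352 ≈ 39500 km².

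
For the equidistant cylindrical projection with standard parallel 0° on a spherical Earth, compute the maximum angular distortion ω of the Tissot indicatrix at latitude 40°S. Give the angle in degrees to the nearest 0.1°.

Plate carrée maps x = Rλ, y = Rφ. The meridian scale is h = 1 and the parallel scale is k = 1/cos φ = sec φ.
At 40°: h = 1.000, k = 1.305; principal scales a = 1.305, b = 1.000.
sin(ω/2) = (a − b)/(a + b) = 0.3054/2.305 = 0.1325, so ω = 2 arcsin(0.1325) ≈ 15.2°.

15.2°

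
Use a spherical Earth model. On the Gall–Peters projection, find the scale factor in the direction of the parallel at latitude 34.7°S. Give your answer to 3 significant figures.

0.860

The Gall–Peters projection is cylindrical equal-area with φ₀ = 45°. Cylindrical equal-area (φ₀ = 45°): h = cos φ / cos 45° along meridians, k = cos 45° / cos φ along parallels; h·k = 1.
k = cos 45° / cos 34.7° = 0.7071/0.8221 = 0.8601.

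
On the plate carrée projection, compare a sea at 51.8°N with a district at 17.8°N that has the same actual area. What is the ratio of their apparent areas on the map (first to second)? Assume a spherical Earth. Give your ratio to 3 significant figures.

1.54

In the plate carrée (x = Rλ, y = Rφ), meridians are true-scale (h = 1) and parallels are stretched by k = sec φ.
Areal scale at 51.8°: h·k = 1.000 × 1.617 = 1.617.
Areal scale at 17.8°: h·k = 1.000 × 1.050 = 1.050.
Ratio = 1.617/1.050 ≈ 1.54.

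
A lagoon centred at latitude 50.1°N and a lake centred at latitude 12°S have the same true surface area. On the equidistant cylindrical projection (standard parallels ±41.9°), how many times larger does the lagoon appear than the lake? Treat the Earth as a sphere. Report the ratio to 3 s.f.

In the equirectangular projection with standard parallel φ₀ = 41.9° (x = Rλ cos φ₀, y = Rφ), meridians are true-scale (h = 1) and the parallel scale is k = cos φ₀ / cos φ.
Areal scale at 50.1°: h·k = 1.000 × 1.160 = 1.160.
Areal scale at 12°: h·k = 1.000 × 0.7609 = 0.7609.
Ratio = 1.160/0.7609 ≈ 1.52.

1.52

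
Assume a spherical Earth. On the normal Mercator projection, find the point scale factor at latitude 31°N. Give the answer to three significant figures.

For Mercator, h = k = sec φ (a conformal cylindrical projection has a single point scale, 1/cos φ).
k = 1/cos 31° = 1/0.8572 = 1.167.

1.17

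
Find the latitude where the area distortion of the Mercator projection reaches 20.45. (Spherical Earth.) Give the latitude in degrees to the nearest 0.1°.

77.2°

Mercator areal scale is sec²φ.
sec²φ = 20.45  ⇒  cos²φ = 0.04890  ⇒  cos φ = 0.2211.
φ = arccos(0.2211) ≈ 77.2°.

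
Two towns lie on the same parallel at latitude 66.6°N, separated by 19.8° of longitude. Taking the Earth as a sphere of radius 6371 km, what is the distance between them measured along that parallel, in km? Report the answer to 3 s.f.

874 km

Arc length along a parallel = R cos φ · Δλ (with Δλ in radians).
= 6371 × cos 66.6° × (19.8° × π/180) = 6371 × 0.3971 × 0.3456 ≈ 874 km.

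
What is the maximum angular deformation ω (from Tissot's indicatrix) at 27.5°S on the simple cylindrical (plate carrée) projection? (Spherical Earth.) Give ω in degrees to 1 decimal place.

In the plate carrée (x = Rλ, y = Rφ), meridians are true-scale (h = 1) and parallels are stretched by k = sec φ.
At 27.5°: h = 1.000, k = 1.127; principal scales a = 1.127, b = 1.000.
sin(ω/2) = (a − b)/(a + b) = 0.1274/2.127 = 0.05988, so ω = 2 arcsin(0.05988) ≈ 6.9°.

6.9°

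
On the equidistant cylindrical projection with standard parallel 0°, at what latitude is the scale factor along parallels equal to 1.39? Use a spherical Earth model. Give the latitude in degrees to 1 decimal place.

44.0°

Plate carrée: h = 1, k = sec φ along parallels.
sec φ = 1.39  ⇒  cos φ = 0.7194  ⇒  φ ≈ 44.0°.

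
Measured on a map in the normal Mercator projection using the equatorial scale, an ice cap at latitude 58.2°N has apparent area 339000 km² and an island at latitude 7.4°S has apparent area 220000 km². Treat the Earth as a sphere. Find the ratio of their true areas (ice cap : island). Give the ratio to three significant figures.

0.435

Mercator's areal exaggeration is sec²φ; hence true area = (apparent area) · cos²φ.
True area of ice cap: 339000 × cos²(58.2°) = 339000 × 0.2777 = 94130 km².
True area of island: 220000 × cos²(7.4°) = 220000 × 0.9834 = 216400 km².
Ratio = 94130 / 216400 ≈ 0.435.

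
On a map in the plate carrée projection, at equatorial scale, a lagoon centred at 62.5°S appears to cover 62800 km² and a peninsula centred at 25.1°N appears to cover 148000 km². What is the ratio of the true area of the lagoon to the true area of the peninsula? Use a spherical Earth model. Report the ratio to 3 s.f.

Plate carrée has h = 1 and k = sec φ, giving areal scale sec φ; true area = (apparent area) · cos φ.
True area of lagoon: 62800 × cos(62.5°) = 62800 × 0.4617 = 29000 km².
True area of peninsula: 148000 × cos(25.1°) = 148000 × 0.9056 = 134000 km².
Ratio = 29000 / 134000 ≈ 0.216.

0.216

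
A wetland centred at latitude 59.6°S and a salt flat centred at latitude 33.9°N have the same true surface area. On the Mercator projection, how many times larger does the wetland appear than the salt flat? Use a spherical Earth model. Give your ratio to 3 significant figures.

Mercator is conformal with k = sec φ, so areal scale = k² = sec²φ.
At 59.6°: sec²(59.6°) = 1/0.5060² = 3.905.
At 33.9°: sec²(33.9°) = 1/0.8300² = 1.452.
Ratio = 3.905/1.452 = cos²(33.9°)/cos²(59.6°) ≈ 2.69.

2.69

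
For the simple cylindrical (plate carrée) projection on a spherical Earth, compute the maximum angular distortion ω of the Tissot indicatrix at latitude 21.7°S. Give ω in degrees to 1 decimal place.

4.2°

In the plate carrée (x = Rλ, y = Rφ), meridians are true-scale (h = 1) and parallels are stretched by k = sec φ.
At 21.7°: h = 1.000, k = 1.076; principal scales a = 1.076, b = 1.000.
sin(ω/2) = (a − b)/(a + b) = 0.07627/2.076 = 0.03674, so ω = 2 arcsin(0.03674) ≈ 4.2°.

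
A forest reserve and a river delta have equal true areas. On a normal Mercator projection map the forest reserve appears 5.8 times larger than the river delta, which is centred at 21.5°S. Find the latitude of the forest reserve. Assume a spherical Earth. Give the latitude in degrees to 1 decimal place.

67.3°

For equal true areas on Mercator, apparent areas scale as sec²φ, so the ratio is cos²φ₂ / cos²φ₁.
cos²φ₂ / cos²φ₁ = 5.8  ⇒  cos φ₁ = cos 21.5° / √5.8 = 0.9304/2.408 = 0.3863.
φ₁ = arccos(0.3863) ≈ 67.3°.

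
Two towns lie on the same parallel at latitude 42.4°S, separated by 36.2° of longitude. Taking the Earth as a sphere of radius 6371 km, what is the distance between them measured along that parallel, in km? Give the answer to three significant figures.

2970 km

Arc length along a parallel = R cos φ · Δλ (with Δλ in radians).
= 6371 × cos 42.4° × (36.2° × π/180) = 6371 × 0.7385 × 0.6318 ≈ 2970 km.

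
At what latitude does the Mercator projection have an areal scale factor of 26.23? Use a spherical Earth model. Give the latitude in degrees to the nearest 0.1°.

Mercator areal scale is sec²φ.
sec²φ = 26.23  ⇒  cos²φ = 0.03812  ⇒  cos φ = 0.1953.
φ = arccos(0.1953) ≈ 78.7°.

78.7°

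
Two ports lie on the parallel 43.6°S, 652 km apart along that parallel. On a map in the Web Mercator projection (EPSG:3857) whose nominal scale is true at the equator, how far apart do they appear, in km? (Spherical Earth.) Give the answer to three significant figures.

Mercator is conformal, so the point scale is isotropic: h = k = sec φ = 1/cos φ.
Along the parallel, k = sec 43.6° = 1/0.7242 = 1.381.
Map distance = 652 × 1.381 ≈ 900 km.

900 km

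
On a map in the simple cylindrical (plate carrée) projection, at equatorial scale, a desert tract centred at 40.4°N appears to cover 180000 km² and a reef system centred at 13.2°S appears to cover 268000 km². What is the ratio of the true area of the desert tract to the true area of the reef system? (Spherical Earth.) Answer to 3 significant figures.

Plate carrée has h = 1 and k = sec φ, giving areal scale sec φ; true area = (apparent area) · cos φ.
True area of desert tract: 180000 × cos(40.4°) = 180000 × 0.7615 = 137100 km².
True area of reef system: 268000 × cos(13.2°) = 268000 × 0.9736 = 260900 km².
Ratio = 137100 / 260900 ≈ 0.525.

0.525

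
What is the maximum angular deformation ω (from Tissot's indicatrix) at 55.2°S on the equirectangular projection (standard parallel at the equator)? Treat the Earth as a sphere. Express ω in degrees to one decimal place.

For the equirectangular projection with φ₀ = 0 (plate carrée), h = 1 along meridians and k = sec φ along parallels.
At 55.2°: h = 1.000, k = 1.752; principal scales a = 1.752, b = 1.000.
sin(ω/2) = (a − b)/(a + b) = 0.7522/2.752 = 0.2733, so ω = 2 arcsin(0.2733) ≈ 31.7°.

31.7°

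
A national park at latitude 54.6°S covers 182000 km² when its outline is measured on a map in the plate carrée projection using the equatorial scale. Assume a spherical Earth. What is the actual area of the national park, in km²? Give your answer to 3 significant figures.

105000 km²

In the plate carrée (x = Rλ, y = Rφ), meridians are true-scale (h = 1) and parallels are stretched by k = sec φ.
Areal scale = h·k = 1 × sec φ; at 54.6°, h = 1.000, k = 1.726, so h·k = 1.726.
True area = apparent / (areal scale) = 182000 / 1.726 ≈ 105000 km².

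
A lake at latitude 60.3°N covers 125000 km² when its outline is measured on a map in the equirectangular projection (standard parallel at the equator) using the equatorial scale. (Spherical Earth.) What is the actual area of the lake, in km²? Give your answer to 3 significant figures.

61900 km²

Plate carrée maps x = Rλ, y = Rφ. The meridian scale is h = 1 and the parallel scale is k = 1/cos φ = sec φ.
Areal scale = h·k = 1 × sec φ; at 60.3°, h = 1.000, k = 2.018, so h·k = 2.018.
True area = apparent / (areal scale) = 125000 / 2.018 ≈ 61900 km².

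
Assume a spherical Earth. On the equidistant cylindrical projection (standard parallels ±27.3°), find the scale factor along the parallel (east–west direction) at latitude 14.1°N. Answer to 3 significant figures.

0.916

In the equirectangular projection with standard parallel φ₀ = 27.3° (x = Rλ cos φ₀, y = Rφ), meridians are true-scale (h = 1) and the parallel scale is k = cos φ₀ / cos φ.
k = cos 27.3° / cos 14.1° = 0.8886/0.9699 = 0.9162.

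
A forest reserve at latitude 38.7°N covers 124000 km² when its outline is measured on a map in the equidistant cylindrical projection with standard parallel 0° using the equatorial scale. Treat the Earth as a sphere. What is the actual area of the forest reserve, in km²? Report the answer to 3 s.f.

96800 km²

For the equirectangular projection with φ₀ = 0 (plate carrée), h = 1 along meridians and k = sec φ along parallels.
Areal scale = h·k = 1 × sec φ; at 38.7°, h = 1.000, k = 1.281, so h·k = 1.281.
True area = apparent / (areal scale) = 124000 / 1.281 ≈ 96800 km².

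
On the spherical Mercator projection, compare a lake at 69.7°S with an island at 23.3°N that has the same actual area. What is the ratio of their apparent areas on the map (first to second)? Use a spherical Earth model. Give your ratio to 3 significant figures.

On Mercator, area is exaggerated by sec²φ = 1/cos²φ.
At 69.7°: sec²(69.7°) = 1/0.3469² = 8.308.
At 23.3°: sec²(23.3°) = 1/0.9184² = 1.185.
Ratio = 8.308/1.185 = cos²(23.3°)/cos²(69.7°) ≈ 7.01.

7.01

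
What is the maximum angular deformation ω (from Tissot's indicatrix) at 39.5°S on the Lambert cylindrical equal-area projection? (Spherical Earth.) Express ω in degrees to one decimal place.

The Lambert cylindrical equal-area projection is the cylindrical equal-area projection with its standard parallel at the equator (φ₀ = 0). A cylindrical equal-area projection with standard parallel φ₀ has meridian scale h = cos φ / cos φ₀ and parallel scale k = cos φ₀ / cos φ (so areas are preserved, h·k = 1).
At 39.5°: h = 0.7716, k = 1.296; principal scales a = 1.296, b = 0.7716.
sin(ω/2) = (a − b)/(a + b) = 0.5243/2.068 = 0.2536, so ω = 2 arcsin(0.2536) ≈ 29.4°.

29.4°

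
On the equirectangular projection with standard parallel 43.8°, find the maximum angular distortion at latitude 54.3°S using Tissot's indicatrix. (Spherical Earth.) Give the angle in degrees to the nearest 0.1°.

12.2°

In the equirectangular projection with standard parallel φ₀ = 43.8° (x = Rλ cos φ₀, y = Rφ), meridians are true-scale (h = 1) and the parallel scale is k = cos φ₀ / cos φ.
At 54.3°: h = 1.000, k = 1.237; principal scales a = 1.237, b = 1.000.
sin(ω/2) = (a − b)/(a + b) = 0.2369/2.237 = 0.1059, so ω = 2 arcsin(0.1059) ≈ 12.2°.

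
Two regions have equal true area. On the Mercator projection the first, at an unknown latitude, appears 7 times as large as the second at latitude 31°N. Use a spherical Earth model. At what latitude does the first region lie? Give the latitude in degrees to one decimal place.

Mercator areal scale is sec²φ, so apparent-area ratio = sec²φ₁ / sec²φ₂ = cos²φ₂ / cos²φ₁.
cos²φ₂ / cos²φ₁ = 7  ⇒  cos φ₁ = cos 31° / √7 = 0.8572/2.646 = 0.3240.
φ₁ = arccos(0.3240) ≈ 71.1°.

71.1°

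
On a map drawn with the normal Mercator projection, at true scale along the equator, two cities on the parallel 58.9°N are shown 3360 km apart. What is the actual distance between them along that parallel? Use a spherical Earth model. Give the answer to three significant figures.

1740 km

Mercator is conformal, so the point scale is isotropic: h = k = sec φ = 1/cos φ.
Along the parallel at 58.9°, map distances are exaggerated by k = sec 58.9° = 1.936.
True distance = 3360 / 1.936 = 3360 × cos 58.9° ≈ 1740 km.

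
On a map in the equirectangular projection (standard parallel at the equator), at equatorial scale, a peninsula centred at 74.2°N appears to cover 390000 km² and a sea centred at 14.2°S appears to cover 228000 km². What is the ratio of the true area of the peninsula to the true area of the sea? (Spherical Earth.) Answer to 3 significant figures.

On the plate carrée, areal scale = h·k = 1 × sec φ, so true area = apparent × cos φ.
True area of peninsula: 390000 × cos(74.2°) = 390000 × 0.2723 = 106200 km².
True area of sea: 228000 × cos(14.2°) = 228000 × 0.9694 = 221000 km².
Ratio = 106200 / 221000 ≈ 0.480.

0.480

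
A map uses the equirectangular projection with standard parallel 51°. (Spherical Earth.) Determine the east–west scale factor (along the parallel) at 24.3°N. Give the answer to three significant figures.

0.690

With standard parallel φ₀ = 51°, the equirectangular projection gives x = Rλ cos φ₀, y = Rφ, so h = 1 and k = cos 51° / cos φ.
k = cos 51° / cos 24.3° = 0.6293/0.9114 = 0.6905.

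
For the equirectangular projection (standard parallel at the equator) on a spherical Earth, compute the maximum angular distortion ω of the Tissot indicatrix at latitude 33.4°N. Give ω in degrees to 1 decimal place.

10.3°

In the plate carrée (x = Rλ, y = Rφ), meridians are true-scale (h = 1) and parallels are stretched by k = sec φ.
At 33.4°: h = 1.000, k = 1.198; principal scales a = 1.198, b = 1.000.
sin(ω/2) = (a − b)/(a + b) = 0.1978/2.198 = 0.09001, so ω = 2 arcsin(0.09001) ≈ 10.3°.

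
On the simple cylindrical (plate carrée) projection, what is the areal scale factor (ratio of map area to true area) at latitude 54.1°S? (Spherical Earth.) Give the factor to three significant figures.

In the plate carrée (x = Rλ, y = Rφ), meridians are true-scale (h = 1) and parallels are stretched by k = sec φ.
Areal scale = h·k = 1 × sec φ; at 54.1°, h = 1.000, k = 1.705, so h·k = 1.705.

1.71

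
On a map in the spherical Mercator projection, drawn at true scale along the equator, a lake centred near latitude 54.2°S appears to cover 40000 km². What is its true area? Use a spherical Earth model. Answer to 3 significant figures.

The Mercator projection is conformal; its linear scale factor is the same in every direction and equals sec φ = 1/cos φ.
Areal scale = k² = sec²φ = 1/cos²(54.2°) = 1/0.5850² = 2.922.
True area = apparent / (areal scale) = 40000 / 2.922 ≈ 13700 km².

13700 km²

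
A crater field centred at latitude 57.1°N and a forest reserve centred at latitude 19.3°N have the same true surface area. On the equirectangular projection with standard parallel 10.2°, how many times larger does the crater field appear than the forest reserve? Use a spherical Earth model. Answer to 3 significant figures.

The equidistant cylindrical projection with φ₀ = 10.2° has h = 1 (meridians true) and k = cos φ₀ / cos φ along parallels.
Areal scale at 57.1°: h·k = 1.000 × 1.812 = 1.812.
Areal scale at 19.3°: h·k = 1.000 × 1.043 = 1.043.
Ratio = 1.812/1.043 ≈ 1.74.

1.74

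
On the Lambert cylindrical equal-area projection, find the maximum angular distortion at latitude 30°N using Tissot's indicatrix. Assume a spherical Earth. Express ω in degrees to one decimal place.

16.4°

The Lambert cylindrical equal-area projection is the cylindrical equal-area projection with its standard parallel at the equator (φ₀ = 0). For cylindrical equal-area with standard parallel φ₀, h = cos φ / cos φ₀ and k = cos φ₀ / cos φ, so h·k = 1.
At 30°: h = 0.8660, k = 1.155; principal scales a = 1.155, b = 0.8660.
sin(ω/2) = (a − b)/(a + b) = 0.2887/2.021 = 0.1429, so ω = 2 arcsin(0.1429) ≈ 16.4°.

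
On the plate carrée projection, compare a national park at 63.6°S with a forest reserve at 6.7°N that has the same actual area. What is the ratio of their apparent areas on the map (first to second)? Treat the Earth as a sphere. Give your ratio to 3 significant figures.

2.23

Plate carrée maps x = Rλ, y = Rφ. The meridian scale is h = 1 and the parallel scale is k = 1/cos φ = sec φ.
Areal scale at 63.6°: h·k = 1.000 × 2.249 = 2.249.
Areal scale at 6.7°: h·k = 1.000 × 1.007 = 1.007.
Ratio = 2.249/1.007 ≈ 2.23.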